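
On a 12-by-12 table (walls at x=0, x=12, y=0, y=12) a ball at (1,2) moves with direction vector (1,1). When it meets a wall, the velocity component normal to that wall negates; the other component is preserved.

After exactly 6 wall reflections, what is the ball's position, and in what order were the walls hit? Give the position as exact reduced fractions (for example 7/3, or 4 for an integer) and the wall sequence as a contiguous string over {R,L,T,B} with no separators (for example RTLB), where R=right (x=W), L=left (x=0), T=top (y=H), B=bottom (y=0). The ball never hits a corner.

Final position: (12,11)
Wall sequence: TRBLTR

1. t=10 → T at (11,12); v=(1,-1)
2. t=1 → R at (12,11); v=(-1,-1)
3. t=11 → B at (1,0); v=(-1,1)
4. t=1 → L at (0,1); v=(1,1)
5. t=11 → T at (11,12); v=(1,-1)
6. t=1 → R at (12,11); v=(-1,-1)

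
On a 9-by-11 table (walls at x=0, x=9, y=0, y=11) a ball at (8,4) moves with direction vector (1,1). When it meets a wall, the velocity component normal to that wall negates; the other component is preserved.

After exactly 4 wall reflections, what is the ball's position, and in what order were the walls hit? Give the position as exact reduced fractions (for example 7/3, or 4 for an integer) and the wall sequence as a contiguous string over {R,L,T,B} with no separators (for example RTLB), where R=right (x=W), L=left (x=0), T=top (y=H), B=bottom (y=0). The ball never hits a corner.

Final position: (8,0)
Wall sequence: RTLB

1. t=1 → R at (9,5); v=(-1,1)
2. t=6 → T at (3,11); v=(-1,-1)
3. t=3 → L at (0,8); v=(1,-1)
4. t=8 → B at (8,0); v=(1,1)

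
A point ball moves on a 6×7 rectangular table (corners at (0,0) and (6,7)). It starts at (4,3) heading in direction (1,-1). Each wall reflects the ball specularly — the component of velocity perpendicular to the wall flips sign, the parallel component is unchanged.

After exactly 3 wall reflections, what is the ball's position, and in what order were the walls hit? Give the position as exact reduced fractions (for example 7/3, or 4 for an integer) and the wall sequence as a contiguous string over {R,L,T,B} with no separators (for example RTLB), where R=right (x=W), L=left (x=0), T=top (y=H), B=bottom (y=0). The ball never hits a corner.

Final position: (0,5)
Wall sequence: RBL

1. t=2 → R at (6,1); v=(-1,-1)
2. t=1 → B at (5,0); v=(-1,1)
3. t=5 → L at (0,5); v=(1,1)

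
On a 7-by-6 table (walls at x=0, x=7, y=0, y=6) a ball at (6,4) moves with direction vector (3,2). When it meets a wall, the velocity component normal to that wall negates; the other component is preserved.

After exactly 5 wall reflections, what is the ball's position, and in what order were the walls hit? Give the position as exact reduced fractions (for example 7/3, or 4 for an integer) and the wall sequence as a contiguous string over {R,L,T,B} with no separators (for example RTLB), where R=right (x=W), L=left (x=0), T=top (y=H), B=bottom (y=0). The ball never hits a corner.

Final position: (7,2)
Wall sequence: RTLBR

1. t=1/3 → R at (7,14/3); v=(-3,2)
2. t=2/3 → T at (5,6); v=(-3,-2)
3. t=5/3 → L at (0,8/3); v=(3,-2)
4. t=4/3 → B at (4,0); v=(3,2)
5. t=1 → R at (7,2); v=(-3,2)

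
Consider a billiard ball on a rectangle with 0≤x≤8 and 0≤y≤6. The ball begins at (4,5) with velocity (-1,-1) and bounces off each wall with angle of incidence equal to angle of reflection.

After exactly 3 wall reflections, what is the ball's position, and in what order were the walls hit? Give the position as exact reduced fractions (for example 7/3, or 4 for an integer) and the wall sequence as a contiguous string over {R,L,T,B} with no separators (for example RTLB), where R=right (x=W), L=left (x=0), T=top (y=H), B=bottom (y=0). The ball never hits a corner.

Final position: (7,6)
Wall sequence: LBT

1. t=4 → L at (0,1); v=(1,-1)
2. t=1 → B at (1,0); v=(1,1)
3. t=6 → T at (7,6); v=(1,-1)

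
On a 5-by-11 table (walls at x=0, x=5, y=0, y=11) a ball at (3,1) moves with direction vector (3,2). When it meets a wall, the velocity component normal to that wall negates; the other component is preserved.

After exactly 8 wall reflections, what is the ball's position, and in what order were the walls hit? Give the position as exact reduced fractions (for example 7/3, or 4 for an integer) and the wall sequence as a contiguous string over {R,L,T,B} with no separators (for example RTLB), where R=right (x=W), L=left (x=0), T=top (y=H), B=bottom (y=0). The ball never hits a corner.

Final position: (9/2,0)
Wall sequence: RLRTLRLB

1. t=2/3 → R at (5,7/3); v=(-3,2)
2. t=5/3 → L at (0,17/3); v=(3,2)
3. t=5/3 → R at (5,9); v=(-3,2)
4. t=1 → T at (2,11); v=(-3,-2)
5. t=2/3 → L at (0,29/3); v=(3,-2)
6. t=5/3 → R at (5,19/3); v=(-3,-2)
7. t=5/3 → L at (0,3); v=(3,-2)
8. t=3/2 → B at (9/2,0); v=(3,2)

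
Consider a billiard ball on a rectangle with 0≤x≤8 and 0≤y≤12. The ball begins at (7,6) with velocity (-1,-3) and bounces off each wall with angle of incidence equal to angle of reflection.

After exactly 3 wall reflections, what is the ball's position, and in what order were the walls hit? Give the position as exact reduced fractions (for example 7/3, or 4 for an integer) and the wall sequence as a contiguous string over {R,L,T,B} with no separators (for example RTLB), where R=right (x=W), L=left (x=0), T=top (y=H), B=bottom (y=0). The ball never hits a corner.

1. t=2 → B at (5,0); v=(-1,3)
2. t=4 → T at (1,12); v=(-1,-3)
3. t=1 → L at (0,9); v=(1,-3)

Final position: (0,9)
Wall sequence: BTL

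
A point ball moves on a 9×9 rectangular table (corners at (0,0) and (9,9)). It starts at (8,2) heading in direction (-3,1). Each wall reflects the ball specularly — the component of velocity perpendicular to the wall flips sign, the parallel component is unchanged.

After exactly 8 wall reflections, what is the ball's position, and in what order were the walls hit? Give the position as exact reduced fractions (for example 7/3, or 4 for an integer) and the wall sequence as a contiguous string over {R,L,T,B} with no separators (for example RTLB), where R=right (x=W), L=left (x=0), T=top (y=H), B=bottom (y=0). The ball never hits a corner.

1. t=8/3 → L at (0,14/3); v=(3,1)
2. t=3 → R at (9,23/3); v=(-3,1)
3. t=4/3 → T at (5,9); v=(-3,-1)
4. t=5/3 → L at (0,22/3); v=(3,-1)
5. t=3 → R at (9,13/3); v=(-3,-1)
6. t=3 → L at (0,4/3); v=(3,-1)
7. t=4/3 → B at (4,0); v=(3,1)
8. t=5/3 → R at (9,5/3); v=(-3,1)

Final position: (9,5/3)
Wall sequence: LRTLRLBR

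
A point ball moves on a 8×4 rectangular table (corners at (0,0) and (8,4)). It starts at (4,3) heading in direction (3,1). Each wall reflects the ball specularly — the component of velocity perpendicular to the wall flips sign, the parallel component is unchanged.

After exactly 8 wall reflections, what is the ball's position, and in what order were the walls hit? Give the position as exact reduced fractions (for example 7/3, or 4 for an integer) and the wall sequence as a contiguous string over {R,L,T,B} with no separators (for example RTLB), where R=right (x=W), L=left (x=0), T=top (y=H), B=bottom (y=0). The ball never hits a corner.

1. t=1 → T at (7,4); v=(3,-1)
2. t=1/3 → R at (8,11/3); v=(-3,-1)
3. t=8/3 → L at (0,1); v=(3,-1)
4. t=1 → B at (3,0); v=(3,1)
5. t=5/3 → R at (8,5/3); v=(-3,1)
6. t=7/3 → T at (1,4); v=(-3,-1)
7. t=1/3 → L at (0,11/3); v=(3,-1)
8. t=8/3 → R at (8,1); v=(-3,-1)

Final position: (8,1)
Wall sequence: TRLBRTLR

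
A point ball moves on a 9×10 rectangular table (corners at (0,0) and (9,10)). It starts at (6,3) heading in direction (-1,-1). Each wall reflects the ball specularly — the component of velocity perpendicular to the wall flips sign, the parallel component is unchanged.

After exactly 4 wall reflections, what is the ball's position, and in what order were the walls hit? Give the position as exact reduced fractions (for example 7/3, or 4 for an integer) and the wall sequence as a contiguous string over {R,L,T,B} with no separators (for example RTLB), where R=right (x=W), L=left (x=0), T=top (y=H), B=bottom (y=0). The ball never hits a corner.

1. t=3 → B at (3,0); v=(-1,1)
2. t=3 → L at (0,3); v=(1,1)
3. t=7 → T at (7,10); v=(1,-1)
4. t=2 → R at (9,8); v=(-1,-1)

Final position: (9,8)
Wall sequence: BLTR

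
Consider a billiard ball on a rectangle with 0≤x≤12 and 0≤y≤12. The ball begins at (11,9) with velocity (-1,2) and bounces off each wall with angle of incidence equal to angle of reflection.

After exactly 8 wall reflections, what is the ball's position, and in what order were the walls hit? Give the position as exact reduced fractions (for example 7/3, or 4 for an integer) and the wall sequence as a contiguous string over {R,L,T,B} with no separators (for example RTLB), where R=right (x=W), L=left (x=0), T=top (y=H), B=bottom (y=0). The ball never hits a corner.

Final position: (7/2,0)
Wall sequence: TBLTBRTB

1. t=3/2 → T at (19/2,12); v=(-1,-2)
2. t=6 → B at (7/2,0); v=(-1,2)
3. t=7/2 → L at (0,7); v=(1,2)
4. t=5/2 → T at (5/2,12); v=(1,-2)
5. t=6 → B at (17/2,0); v=(1,2)
6. t=7/2 → R at (12,7); v=(-1,2)
7. t=5/2 → T at (19/2,12); v=(-1,-2)
8. t=6 → B at (7/2,0); v=(-1,2)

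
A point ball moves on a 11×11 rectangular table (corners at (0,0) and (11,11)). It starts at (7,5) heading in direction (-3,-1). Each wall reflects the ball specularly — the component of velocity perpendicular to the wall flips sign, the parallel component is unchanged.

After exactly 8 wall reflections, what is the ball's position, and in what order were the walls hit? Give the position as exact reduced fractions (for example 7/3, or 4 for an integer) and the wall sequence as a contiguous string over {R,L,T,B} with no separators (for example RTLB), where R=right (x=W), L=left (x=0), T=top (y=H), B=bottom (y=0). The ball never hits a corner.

1. t=7/3 → L at (0,8/3); v=(3,-1)
2. t=8/3 → B at (8,0); v=(3,1)
3. t=1 → R at (11,1); v=(-3,1)
4. t=11/3 → L at (0,14/3); v=(3,1)
5. t=11/3 → R at (11,25/3); v=(-3,1)
6. t=8/3 → T at (3,11); v=(-3,-1)
7. t=1 → L at (0,10); v=(3,-1)
8. t=11/3 → R at (11,19/3); v=(-3,-1)

Final position: (11,19/3)
Wall sequence: LBRLRTLR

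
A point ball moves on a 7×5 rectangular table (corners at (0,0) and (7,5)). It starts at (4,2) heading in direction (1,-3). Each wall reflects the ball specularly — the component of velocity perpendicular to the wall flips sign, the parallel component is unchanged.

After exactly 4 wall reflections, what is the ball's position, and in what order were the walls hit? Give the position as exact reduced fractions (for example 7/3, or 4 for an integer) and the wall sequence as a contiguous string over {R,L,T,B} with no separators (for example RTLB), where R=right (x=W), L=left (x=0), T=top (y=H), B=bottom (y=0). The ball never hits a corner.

Final position: (6,0)
Wall sequence: BTRB

1. t=2/3 → B at (14/3,0); v=(1,3)
2. t=5/3 → T at (19/3,5); v=(1,-3)
3. t=2/3 → R at (7,3); v=(-1,-3)
4. t=1 → B at (6,0); v=(-1,3)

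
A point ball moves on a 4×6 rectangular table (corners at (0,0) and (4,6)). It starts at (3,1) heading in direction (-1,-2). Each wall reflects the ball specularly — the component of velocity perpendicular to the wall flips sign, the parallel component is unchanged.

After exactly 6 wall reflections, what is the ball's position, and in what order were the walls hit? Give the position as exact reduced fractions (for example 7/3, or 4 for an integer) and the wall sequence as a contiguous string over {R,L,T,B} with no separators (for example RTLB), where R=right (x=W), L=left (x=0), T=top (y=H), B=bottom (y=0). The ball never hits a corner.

1. t=1/2 → B at (5/2,0); v=(-1,2)
2. t=5/2 → L at (0,5); v=(1,2)
3. t=1/2 → T at (1/2,6); v=(1,-2)
4. t=3 → B at (7/2,0); v=(1,2)
5. t=1/2 → R at (4,1); v=(-1,2)
6. t=5/2 → T at (3/2,6); v=(-1,-2)

Final position: (3/2,6)
Wall sequence: BLTBRT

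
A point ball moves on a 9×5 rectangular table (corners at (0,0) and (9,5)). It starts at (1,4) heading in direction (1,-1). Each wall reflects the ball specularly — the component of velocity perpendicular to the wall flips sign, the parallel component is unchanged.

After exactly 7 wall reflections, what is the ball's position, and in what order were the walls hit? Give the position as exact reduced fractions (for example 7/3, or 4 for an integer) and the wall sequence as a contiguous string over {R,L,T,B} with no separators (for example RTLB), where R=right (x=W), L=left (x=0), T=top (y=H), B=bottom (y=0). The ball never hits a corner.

1. t=4 → B at (5,0); v=(1,1)
2. t=4 → R at (9,4); v=(-1,1)
3. t=1 → T at (8,5); v=(-1,-1)
4. t=5 → B at (3,0); v=(-1,1)
5. t=3 → L at (0,3); v=(1,1)
6. t=2 → T at (2,5); v=(1,-1)
7. t=5 → B at (7,0); v=(1,1)

Final position: (7,0)
Wall sequence: BRTBLTB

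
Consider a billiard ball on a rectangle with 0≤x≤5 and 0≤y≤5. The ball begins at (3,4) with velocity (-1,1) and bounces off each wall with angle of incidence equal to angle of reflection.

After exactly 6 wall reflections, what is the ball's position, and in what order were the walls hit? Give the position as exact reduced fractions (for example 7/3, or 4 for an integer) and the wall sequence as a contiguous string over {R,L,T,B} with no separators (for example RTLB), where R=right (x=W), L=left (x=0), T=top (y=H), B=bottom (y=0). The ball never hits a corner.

Final position: (0,3)
Wall sequence: TLBRTL

1. t=1 → T at (2,5); v=(-1,-1)
2. t=2 → L at (0,3); v=(1,-1)
3. t=3 → B at (3,0); v=(1,1)
4. t=2 → R at (5,2); v=(-1,1)
5. t=3 → T at (2,5); v=(-1,-1)
6. t=2 → L at (0,3); v=(1,-1)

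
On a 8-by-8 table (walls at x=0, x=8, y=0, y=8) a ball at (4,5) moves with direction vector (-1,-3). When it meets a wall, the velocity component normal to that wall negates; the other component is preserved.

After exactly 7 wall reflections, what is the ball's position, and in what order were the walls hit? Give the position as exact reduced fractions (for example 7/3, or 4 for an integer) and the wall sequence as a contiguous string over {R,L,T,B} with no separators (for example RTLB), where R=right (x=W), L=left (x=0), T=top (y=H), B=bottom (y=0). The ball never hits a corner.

Final position: (23/3,0)
Wall sequence: BLTBTRB

1. t=5/3 → B at (7/3,0); v=(-1,3)
2. t=7/3 → L at (0,7); v=(1,3)
3. t=1/3 → T at (1/3,8); v=(1,-3)
4. t=8/3 → B at (3,0); v=(1,3)
5. t=8/3 → T at (17/3,8); v=(1,-3)
6. t=7/3 → R at (8,1); v=(-1,-3)
7. t=1/3 → B at (23/3,0); v=(-1,3)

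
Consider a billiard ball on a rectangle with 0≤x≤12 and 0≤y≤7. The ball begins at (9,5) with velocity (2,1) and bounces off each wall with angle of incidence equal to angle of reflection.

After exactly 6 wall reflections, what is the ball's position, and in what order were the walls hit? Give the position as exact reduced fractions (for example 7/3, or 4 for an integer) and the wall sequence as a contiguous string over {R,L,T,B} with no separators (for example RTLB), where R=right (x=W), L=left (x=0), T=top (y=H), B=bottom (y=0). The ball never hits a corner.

Final position: (7,7)
Wall sequence: RTLBRT

1. t=3/2 → R at (12,13/2); v=(-2,1)
2. t=1/2 → T at (11,7); v=(-2,-1)
3. t=11/2 → L at (0,3/2); v=(2,-1)
4. t=3/2 → B at (3,0); v=(2,1)
5. t=9/2 → R at (12,9/2); v=(-2,1)
6. t=5/2 → T at (7,7); v=(-2,-1)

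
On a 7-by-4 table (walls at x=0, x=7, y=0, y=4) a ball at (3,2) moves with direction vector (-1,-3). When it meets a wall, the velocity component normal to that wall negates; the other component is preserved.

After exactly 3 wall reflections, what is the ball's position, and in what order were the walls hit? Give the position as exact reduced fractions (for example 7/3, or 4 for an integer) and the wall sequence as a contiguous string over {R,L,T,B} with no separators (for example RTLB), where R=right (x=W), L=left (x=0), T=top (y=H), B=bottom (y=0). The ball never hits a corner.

Final position: (0,1)
Wall sequence: BTL

1. t=2/3 → B at (7/3,0); v=(-1,3)
2. t=4/3 → T at (1,4); v=(-1,-3)
3. t=1 → L at (0,1); v=(1,-3)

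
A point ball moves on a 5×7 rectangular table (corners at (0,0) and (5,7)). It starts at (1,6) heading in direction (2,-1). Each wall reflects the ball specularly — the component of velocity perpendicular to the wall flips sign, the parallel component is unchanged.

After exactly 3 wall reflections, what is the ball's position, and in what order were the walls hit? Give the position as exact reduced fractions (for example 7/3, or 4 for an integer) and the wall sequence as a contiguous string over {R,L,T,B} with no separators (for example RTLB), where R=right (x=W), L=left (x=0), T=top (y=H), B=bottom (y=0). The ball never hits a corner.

1. t=2 → R at (5,4); v=(-2,-1)
2. t=5/2 → L at (0,3/2); v=(2,-1)
3. t=3/2 → B at (3,0); v=(2,1)

Final position: (3,0)
Wall sequence: RLB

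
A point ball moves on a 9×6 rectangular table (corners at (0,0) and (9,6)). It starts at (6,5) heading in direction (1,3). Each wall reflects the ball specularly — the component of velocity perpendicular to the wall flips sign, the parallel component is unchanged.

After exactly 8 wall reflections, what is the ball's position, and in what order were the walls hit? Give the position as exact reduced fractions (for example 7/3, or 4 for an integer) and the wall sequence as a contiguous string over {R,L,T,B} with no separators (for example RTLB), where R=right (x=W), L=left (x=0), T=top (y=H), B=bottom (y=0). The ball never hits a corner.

1. t=1/3 → T at (19/3,6); v=(1,-3)
2. t=2 → B at (25/3,0); v=(1,3)
3. t=2/3 → R at (9,2); v=(-1,3)
4. t=4/3 → T at (23/3,6); v=(-1,-3)
5. t=2 → B at (17/3,0); v=(-1,3)
6. t=2 → T at (11/3,6); v=(-1,-3)
7. t=2 → B at (5/3,0); v=(-1,3)
8. t=5/3 → L at (0,5); v=(1,3)

Final position: (0,5)
Wall sequence: TBRTBTBL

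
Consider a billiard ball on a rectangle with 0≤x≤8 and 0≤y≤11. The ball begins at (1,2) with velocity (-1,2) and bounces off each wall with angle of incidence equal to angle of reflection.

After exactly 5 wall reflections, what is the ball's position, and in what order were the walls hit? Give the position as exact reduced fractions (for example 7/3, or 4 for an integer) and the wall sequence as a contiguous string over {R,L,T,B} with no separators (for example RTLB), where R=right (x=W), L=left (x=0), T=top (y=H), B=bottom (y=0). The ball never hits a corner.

Final position: (3/2,11)
Wall sequence: LTRBT

1. t=1 → L at (0,4); v=(1,2)
2. t=7/2 → T at (7/2,11); v=(1,-2)
3. t=9/2 → R at (8,2); v=(-1,-2)
4. t=1 → B at (7,0); v=(-1,2)
5. t=11/2 → T at (3/2,11); v=(-1,-2)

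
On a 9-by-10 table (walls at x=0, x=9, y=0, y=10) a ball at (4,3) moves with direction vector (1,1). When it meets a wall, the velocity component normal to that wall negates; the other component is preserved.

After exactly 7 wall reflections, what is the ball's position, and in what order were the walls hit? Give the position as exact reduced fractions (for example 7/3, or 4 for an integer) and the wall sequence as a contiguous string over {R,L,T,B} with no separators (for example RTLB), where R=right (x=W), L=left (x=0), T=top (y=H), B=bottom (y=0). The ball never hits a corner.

1. t=5 → R at (9,8); v=(-1,1)
2. t=2 → T at (7,10); v=(-1,-1)
3. t=7 → L at (0,3); v=(1,-1)
4. t=3 → B at (3,0); v=(1,1)
5. t=6 → R at (9,6); v=(-1,1)
6. t=4 → T at (5,10); v=(-1,-1)
7. t=5 → L at (0,5); v=(1,-1)

Final position: (0,5)
Wall sequence: RTLBRTL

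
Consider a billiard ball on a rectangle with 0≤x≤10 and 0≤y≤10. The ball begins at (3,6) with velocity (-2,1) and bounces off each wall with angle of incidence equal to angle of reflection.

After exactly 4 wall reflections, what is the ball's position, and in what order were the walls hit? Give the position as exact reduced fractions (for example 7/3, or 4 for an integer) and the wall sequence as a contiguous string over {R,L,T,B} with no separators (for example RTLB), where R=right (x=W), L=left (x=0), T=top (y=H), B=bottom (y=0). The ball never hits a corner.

Final position: (0,5/2)
Wall sequence: LTRL

1. t=3/2 → L at (0,15/2); v=(2,1)
2. t=5/2 → T at (5,10); v=(2,-1)
3. t=5/2 → R at (10,15/2); v=(-2,-1)
4. t=5 → L at (0,5/2); v=(2,-1)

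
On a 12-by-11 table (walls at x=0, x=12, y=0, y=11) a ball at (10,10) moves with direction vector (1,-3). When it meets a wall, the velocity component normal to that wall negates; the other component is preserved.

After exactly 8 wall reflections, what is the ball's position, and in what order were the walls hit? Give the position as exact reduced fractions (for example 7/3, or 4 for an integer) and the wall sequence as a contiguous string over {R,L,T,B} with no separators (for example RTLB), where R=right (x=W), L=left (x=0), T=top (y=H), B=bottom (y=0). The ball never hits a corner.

Final position: (23/3,11)
Wall sequence: RBTBLTBT

1. t=2 → R at (12,4); v=(-1,-3)
2. t=4/3 → B at (32/3,0); v=(-1,3)
3. t=11/3 → T at (7,11); v=(-1,-3)
4. t=11/3 → B at (10/3,0); v=(-1,3)
5. t=10/3 → L at (0,10); v=(1,3)
6. t=1/3 → T at (1/3,11); v=(1,-3)
7. t=11/3 → B at (4,0); v=(1,3)
8. t=11/3 → T at (23/3,11); v=(1,-3)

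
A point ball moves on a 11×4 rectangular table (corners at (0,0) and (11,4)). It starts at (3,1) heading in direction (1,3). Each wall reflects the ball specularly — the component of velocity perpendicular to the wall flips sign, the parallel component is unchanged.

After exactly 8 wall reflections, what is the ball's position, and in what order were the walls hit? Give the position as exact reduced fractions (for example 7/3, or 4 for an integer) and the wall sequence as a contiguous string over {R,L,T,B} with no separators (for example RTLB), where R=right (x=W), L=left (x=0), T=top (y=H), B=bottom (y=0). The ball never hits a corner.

1. t=1 → T at (4,4); v=(1,-3)
2. t=4/3 → B at (16/3,0); v=(1,3)
3. t=4/3 → T at (20/3,4); v=(1,-3)
4. t=4/3 → B at (8,0); v=(1,3)
5. t=4/3 → T at (28/3,4); v=(1,-3)
6. t=4/3 → B at (32/3,0); v=(1,3)
7. t=1/3 → R at (11,1); v=(-1,3)
8. t=1 → T at (10,4); v=(-1,-3)

Final position: (10,4)
Wall sequence: TBTBTBRT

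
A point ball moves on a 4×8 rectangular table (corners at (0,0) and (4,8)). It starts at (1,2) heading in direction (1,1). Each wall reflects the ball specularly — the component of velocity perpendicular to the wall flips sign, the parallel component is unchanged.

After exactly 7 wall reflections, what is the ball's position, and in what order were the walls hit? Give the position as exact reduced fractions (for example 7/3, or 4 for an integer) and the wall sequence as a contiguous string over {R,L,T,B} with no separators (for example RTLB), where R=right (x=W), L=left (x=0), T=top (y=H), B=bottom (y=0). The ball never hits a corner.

1. t=3 → R at (4,5); v=(-1,1)
2. t=3 → T at (1,8); v=(-1,-1)
3. t=1 → L at (0,7); v=(1,-1)
4. t=4 → R at (4,3); v=(-1,-1)
5. t=3 → B at (1,0); v=(-1,1)
6. t=1 → L at (0,1); v=(1,1)
7. t=4 → R at (4,5); v=(-1,1)

Final position: (4,5)
Wall sequence: RTLRBLR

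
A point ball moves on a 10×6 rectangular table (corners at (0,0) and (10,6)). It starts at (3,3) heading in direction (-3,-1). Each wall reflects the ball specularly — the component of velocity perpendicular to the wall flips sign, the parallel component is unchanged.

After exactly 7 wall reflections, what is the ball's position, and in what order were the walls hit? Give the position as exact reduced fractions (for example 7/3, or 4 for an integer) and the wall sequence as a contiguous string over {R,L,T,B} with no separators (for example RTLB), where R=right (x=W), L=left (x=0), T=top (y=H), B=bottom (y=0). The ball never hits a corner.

1. t=1 → L at (0,2); v=(3,-1)
2. t=2 → B at (6,0); v=(3,1)
3. t=4/3 → R at (10,4/3); v=(-3,1)
4. t=10/3 → L at (0,14/3); v=(3,1)
5. t=4/3 → T at (4,6); v=(3,-1)
6. t=2 → R at (10,4); v=(-3,-1)
7. t=10/3 → L at (0,2/3); v=(3,-1)

Final position: (0,2/3)
Wall sequence: LBRLTRL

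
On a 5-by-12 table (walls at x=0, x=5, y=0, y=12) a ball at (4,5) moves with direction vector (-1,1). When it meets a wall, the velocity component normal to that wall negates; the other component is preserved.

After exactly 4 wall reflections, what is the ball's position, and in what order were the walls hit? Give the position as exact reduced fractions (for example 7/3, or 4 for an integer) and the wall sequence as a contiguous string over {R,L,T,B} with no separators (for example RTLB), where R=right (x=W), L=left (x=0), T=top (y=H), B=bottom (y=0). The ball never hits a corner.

1. t=4 → L at (0,9); v=(1,1)
2. t=3 → T at (3,12); v=(1,-1)
3. t=2 → R at (5,10); v=(-1,-1)
4. t=5 → L at (0,5); v=(1,-1)

Final position: (0,5)
Wall sequence: LTRL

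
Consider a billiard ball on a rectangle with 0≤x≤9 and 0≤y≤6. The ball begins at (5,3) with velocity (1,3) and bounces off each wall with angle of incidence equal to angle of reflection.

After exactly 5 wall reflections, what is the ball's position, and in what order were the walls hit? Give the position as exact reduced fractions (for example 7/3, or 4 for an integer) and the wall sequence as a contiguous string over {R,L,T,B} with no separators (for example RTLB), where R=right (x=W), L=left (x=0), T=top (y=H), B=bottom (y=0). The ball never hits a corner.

Final position: (6,0)
Wall sequence: TBRTB

1. t=1 → T at (6,6); v=(1,-3)
2. t=2 → B at (8,0); v=(1,3)
3. t=1 → R at (9,3); v=(-1,3)
4. t=1 → T at (8,6); v=(-1,-3)
5. t=2 → B at (6,0); v=(-1,3)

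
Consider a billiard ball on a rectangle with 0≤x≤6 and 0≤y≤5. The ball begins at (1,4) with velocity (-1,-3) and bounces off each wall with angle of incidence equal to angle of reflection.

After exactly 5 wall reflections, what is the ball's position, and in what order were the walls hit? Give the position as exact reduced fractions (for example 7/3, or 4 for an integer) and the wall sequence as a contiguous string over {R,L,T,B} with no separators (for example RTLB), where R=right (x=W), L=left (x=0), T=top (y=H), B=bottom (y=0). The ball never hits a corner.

Final position: (16/3,5)
Wall sequence: LBTBT

1. t=1 → L at (0,1); v=(1,-3)
2. t=1/3 → B at (1/3,0); v=(1,3)
3. t=5/3 → T at (2,5); v=(1,-3)
4. t=5/3 → B at (11/3,0); v=(1,3)
5. t=5/3 → T at (16/3,5); v=(1,-3)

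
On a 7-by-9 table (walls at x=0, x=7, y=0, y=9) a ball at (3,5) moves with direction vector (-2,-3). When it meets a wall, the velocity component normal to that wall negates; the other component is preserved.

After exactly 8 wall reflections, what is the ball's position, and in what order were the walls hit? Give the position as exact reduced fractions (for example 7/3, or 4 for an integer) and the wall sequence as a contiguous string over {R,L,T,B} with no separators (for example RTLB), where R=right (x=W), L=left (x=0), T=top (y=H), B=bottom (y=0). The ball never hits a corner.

Final position: (7,5)
Wall sequence: LBTRBLTR

1. t=3/2 → L at (0,1/2); v=(2,-3)
2. t=1/6 → B at (1/3,0); v=(2,3)
3. t=3 → T at (19/3,9); v=(2,-3)
4. t=1/3 → R at (7,8); v=(-2,-3)
5. t=8/3 → B at (5/3,0); v=(-2,3)
6. t=5/6 → L at (0,5/2); v=(2,3)
7. t=13/6 → T at (13/3,9); v=(2,-3)
8. t=4/3 → R at (7,5); v=(-2,-3)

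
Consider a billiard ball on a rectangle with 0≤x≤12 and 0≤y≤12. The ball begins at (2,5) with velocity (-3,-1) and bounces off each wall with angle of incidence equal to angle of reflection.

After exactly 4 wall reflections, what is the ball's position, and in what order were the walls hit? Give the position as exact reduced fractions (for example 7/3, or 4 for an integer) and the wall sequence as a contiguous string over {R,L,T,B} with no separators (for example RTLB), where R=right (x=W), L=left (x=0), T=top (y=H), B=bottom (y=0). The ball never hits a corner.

Final position: (0,11/3)
Wall sequence: LRBL

1. t=2/3 → L at (0,13/3); v=(3,-1)
2. t=4 → R at (12,1/3); v=(-3,-1)
3. t=1/3 → B at (11,0); v=(-3,1)
4. t=11/3 → L at (0,11/3); v=(3,1)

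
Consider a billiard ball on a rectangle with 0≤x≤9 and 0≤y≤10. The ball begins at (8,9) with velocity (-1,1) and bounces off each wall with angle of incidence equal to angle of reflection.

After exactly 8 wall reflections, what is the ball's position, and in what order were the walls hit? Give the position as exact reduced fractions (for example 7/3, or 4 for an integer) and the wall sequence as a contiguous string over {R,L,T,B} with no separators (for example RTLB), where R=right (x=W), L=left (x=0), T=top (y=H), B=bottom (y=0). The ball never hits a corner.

1. t=1 → T at (7,10); v=(-1,-1)
2. t=7 → L at (0,3); v=(1,-1)
3. t=3 → B at (3,0); v=(1,1)
4. t=6 → R at (9,6); v=(-1,1)
5. t=4 → T at (5,10); v=(-1,-1)
6. t=5 → L at (0,5); v=(1,-1)
7. t=5 → B at (5,0); v=(1,1)
8. t=4 → R at (9,4); v=(-1,1)

Final position: (9,4)
Wall sequence: TLBRTLBR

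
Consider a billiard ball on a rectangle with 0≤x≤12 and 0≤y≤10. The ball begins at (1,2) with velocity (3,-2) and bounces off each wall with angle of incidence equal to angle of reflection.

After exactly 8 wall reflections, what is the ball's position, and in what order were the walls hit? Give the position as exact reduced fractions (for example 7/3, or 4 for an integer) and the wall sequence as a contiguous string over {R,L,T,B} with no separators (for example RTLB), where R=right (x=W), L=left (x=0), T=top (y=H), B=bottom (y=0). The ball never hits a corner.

Final position: (1,10)
Wall sequence: BRTLBRLT

1. t=1 → B at (4,0); v=(3,2)
2. t=8/3 → R at (12,16/3); v=(-3,2)
3. t=7/3 → T at (5,10); v=(-3,-2)
4. t=5/3 → L at (0,20/3); v=(3,-2)
5. t=10/3 → B at (10,0); v=(3,2)
6. t=2/3 → R at (12,4/3); v=(-3,2)
7. t=4 → L at (0,28/3); v=(3,2)
8. t=1/3 → T at (1,10); v=(3,-2)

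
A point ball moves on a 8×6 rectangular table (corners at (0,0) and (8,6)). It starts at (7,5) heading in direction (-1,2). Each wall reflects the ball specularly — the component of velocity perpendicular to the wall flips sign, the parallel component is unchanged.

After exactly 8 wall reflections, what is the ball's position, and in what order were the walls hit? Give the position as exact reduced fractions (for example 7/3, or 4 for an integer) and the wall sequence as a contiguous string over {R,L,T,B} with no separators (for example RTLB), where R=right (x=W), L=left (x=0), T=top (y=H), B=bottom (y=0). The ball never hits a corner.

1. t=1/2 → T at (13/2,6); v=(-1,-2)
2. t=3 → B at (7/2,0); v=(-1,2)
3. t=3 → T at (1/2,6); v=(-1,-2)
4. t=1/2 → L at (0,5); v=(1,-2)
5. t=5/2 → B at (5/2,0); v=(1,2)
6. t=3 → T at (11/2,6); v=(1,-2)
7. t=5/2 → R at (8,1); v=(-1,-2)
8. t=1/2 → B at (15/2,0); v=(-1,2)

Final position: (15/2,0)
Wall sequence: TBTLBTRB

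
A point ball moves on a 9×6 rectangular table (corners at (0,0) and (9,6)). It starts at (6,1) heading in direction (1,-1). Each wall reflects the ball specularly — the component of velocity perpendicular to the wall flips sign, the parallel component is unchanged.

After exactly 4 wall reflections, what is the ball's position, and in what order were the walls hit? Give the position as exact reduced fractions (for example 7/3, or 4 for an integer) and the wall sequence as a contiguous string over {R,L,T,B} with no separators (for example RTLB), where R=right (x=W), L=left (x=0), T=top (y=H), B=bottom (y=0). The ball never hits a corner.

Final position: (0,1)
Wall sequence: BRTL

1. t=1 → B at (7,0); v=(1,1)
2. t=2 → R at (9,2); v=(-1,1)
3. t=4 → T at (5,6); v=(-1,-1)
4. t=5 → L at (0,1); v=(1,-1)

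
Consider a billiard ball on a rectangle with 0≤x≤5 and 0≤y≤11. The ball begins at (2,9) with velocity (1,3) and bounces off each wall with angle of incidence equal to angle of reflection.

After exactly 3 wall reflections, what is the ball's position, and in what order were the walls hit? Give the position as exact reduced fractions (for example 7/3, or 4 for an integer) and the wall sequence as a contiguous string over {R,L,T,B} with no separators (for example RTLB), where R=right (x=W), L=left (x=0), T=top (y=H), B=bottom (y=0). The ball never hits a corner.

Final position: (11/3,0)
Wall sequence: TRB

1. t=2/3 → T at (8/3,11); v=(1,-3)
2. t=7/3 → R at (5,4); v=(-1,-3)
3. t=4/3 → B at (11/3,0); v=(-1,3)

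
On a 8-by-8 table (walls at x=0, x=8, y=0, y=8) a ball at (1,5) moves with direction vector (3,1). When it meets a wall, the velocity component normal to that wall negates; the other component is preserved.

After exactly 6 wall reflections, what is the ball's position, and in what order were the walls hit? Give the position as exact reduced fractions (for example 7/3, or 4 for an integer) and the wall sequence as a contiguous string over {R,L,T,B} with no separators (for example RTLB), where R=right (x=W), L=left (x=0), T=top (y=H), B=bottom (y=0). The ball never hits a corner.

1. t=7/3 → R at (8,22/3); v=(-3,1)
2. t=2/3 → T at (6,8); v=(-3,-1)
3. t=2 → L at (0,6); v=(3,-1)
4. t=8/3 → R at (8,10/3); v=(-3,-1)
5. t=8/3 → L at (0,2/3); v=(3,-1)
6. t=2/3 → B at (2,0); v=(3,1)

Final position: (2,0)
Wall sequence: RTLRLB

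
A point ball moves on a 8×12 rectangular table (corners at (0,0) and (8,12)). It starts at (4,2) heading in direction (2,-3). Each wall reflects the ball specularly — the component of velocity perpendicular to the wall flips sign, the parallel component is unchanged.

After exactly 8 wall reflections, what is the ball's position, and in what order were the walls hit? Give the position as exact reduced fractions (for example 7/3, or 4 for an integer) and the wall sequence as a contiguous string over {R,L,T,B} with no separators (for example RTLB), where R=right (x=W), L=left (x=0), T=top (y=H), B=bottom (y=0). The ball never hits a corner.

Final position: (0,8)
Wall sequence: BRTLBRTL

1. t=2/3 → B at (16/3,0); v=(2,3)
2. t=4/3 → R at (8,4); v=(-2,3)
3. t=8/3 → T at (8/3,12); v=(-2,-3)
4. t=4/3 → L at (0,8); v=(2,-3)
5. t=8/3 → B at (16/3,0); v=(2,3)
6. t=4/3 → R at (8,4); v=(-2,3)
7. t=8/3 → T at (8/3,12); v=(-2,-3)
8. t=4/3 → L at (0,8); v=(2,-3)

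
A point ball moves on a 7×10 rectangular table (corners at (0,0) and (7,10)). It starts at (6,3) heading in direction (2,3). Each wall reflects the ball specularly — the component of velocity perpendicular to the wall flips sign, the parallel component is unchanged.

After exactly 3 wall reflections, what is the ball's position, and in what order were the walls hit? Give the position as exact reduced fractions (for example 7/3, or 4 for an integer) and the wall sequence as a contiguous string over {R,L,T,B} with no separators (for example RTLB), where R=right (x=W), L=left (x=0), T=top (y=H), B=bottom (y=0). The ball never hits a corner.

1. t=1/2 → R at (7,9/2); v=(-2,3)
2. t=11/6 → T at (10/3,10); v=(-2,-3)
3. t=5/3 → L at (0,5); v=(2,-3)

Final position: (0,5)
Wall sequence: RTL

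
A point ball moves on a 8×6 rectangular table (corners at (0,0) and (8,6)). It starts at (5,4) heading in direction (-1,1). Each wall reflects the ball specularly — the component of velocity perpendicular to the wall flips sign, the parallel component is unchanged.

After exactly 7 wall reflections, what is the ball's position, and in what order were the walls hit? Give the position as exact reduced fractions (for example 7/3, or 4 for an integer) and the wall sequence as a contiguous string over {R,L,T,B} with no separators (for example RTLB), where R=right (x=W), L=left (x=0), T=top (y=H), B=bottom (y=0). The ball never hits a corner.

Final position: (0,1)
Wall sequence: TLBRTBL

1. t=2 → T at (3,6); v=(-1,-1)
2. t=3 → L at (0,3); v=(1,-1)
3. t=3 → B at (3,0); v=(1,1)
4. t=5 → R at (8,5); v=(-1,1)
5. t=1 → T at (7,6); v=(-1,-1)
6. t=6 → B at (1,0); v=(-1,1)
7. t=1 → L at (0,1); v=(1,1)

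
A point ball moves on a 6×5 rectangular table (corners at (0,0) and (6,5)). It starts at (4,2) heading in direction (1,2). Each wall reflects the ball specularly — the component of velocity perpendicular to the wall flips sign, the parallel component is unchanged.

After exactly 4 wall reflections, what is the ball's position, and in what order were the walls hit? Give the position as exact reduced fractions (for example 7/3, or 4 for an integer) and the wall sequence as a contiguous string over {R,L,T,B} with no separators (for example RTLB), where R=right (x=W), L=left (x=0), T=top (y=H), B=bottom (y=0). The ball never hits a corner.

1. t=3/2 → T at (11/2,5); v=(1,-2)
2. t=1/2 → R at (6,4); v=(-1,-2)
3. t=2 → B at (4,0); v=(-1,2)
4. t=5/2 → T at (3/2,5); v=(-1,-2)

Final position: (3/2,5)
Wall sequence: TRBT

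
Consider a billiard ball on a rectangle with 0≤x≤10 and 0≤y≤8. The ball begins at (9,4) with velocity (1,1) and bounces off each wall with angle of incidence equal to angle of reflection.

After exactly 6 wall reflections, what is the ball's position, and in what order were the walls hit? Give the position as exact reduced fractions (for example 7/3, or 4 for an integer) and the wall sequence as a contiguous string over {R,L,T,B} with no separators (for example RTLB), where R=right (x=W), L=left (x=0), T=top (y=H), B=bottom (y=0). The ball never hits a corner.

1. t=1 → R at (10,5); v=(-1,1)
2. t=3 → T at (7,8); v=(-1,-1)
3. t=7 → L at (0,1); v=(1,-1)
4. t=1 → B at (1,0); v=(1,1)
5. t=8 → T at (9,8); v=(1,-1)
6. t=1 → R at (10,7); v=(-1,-1)

Final position: (10,7)
Wall sequence: RTLBTR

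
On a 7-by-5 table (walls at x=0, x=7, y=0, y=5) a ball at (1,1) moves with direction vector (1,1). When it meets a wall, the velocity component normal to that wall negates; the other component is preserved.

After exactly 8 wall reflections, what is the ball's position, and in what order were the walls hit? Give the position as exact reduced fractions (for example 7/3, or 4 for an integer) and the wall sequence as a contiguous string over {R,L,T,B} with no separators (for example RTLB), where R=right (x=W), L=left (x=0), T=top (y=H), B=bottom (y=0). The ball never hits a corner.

Final position: (3,5)
Wall sequence: TRBLTBRT

1. t=4 → T at (5,5); v=(1,-1)
2. t=2 → R at (7,3); v=(-1,-1)
3. t=3 → B at (4,0); v=(-1,1)
4. t=4 → L at (0,4); v=(1,1)
5. t=1 → T at (1,5); v=(1,-1)
6. t=5 → B at (6,0); v=(1,1)
7. t=1 → R at (7,1); v=(-1,1)
8. t=4 → T at (3,5); v=(-1,-1)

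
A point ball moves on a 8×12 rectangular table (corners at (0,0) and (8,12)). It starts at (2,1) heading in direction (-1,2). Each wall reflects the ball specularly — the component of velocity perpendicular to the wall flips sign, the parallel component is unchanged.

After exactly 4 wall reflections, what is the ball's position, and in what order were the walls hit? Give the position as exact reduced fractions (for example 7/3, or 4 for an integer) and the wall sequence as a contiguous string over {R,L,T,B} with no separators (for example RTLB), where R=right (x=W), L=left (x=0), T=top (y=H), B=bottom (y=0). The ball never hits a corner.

1. t=2 → L at (0,5); v=(1,2)
2. t=7/2 → T at (7/2,12); v=(1,-2)
3. t=9/2 → R at (8,3); v=(-1,-2)
4. t=3/2 → B at (13/2,0); v=(-1,2)

Final position: (13/2,0)
Wall sequence: LTRB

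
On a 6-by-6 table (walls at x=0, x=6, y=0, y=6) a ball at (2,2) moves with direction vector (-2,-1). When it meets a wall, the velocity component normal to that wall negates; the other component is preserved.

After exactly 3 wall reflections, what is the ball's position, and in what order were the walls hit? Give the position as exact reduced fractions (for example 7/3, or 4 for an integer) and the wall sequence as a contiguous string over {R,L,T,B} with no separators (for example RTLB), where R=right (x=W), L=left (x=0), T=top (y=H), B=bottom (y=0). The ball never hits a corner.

Final position: (6,2)
Wall sequence: LBR

1. t=1 → L at (0,1); v=(2,-1)
2. t=1 → B at (2,0); v=(2,1)
3. t=2 → R at (6,2); v=(-2,1)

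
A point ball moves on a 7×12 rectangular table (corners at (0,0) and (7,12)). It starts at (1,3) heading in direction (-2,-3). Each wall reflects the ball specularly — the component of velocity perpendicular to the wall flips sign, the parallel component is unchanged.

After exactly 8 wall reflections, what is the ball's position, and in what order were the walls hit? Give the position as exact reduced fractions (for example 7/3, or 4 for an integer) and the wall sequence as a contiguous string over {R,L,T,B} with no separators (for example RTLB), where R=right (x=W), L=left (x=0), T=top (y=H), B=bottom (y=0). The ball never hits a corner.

Final position: (3,12)
Wall sequence: LBRTLBRT

1. t=1/2 → L at (0,3/2); v=(2,-3)
2. t=1/2 → B at (1,0); v=(2,3)
3. t=3 → R at (7,9); v=(-2,3)
4. t=1 → T at (5,12); v=(-2,-3)
5. t=5/2 → L at (0,9/2); v=(2,-3)
6. t=3/2 → B at (3,0); v=(2,3)
7. t=2 → R at (7,6); v=(-2,3)
8. t=2 → T at (3,12); v=(-2,-3)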